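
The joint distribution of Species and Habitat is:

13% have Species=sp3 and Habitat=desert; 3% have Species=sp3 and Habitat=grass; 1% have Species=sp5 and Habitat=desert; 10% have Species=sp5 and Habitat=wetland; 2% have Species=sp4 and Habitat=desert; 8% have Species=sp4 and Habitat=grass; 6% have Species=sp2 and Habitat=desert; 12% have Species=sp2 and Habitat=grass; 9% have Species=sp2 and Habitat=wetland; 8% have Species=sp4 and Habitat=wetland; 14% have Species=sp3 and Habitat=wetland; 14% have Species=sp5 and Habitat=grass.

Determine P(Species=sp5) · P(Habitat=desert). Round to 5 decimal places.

P(Species=sp5) = 0.14 + 0.10 + 0.01 = 0.25.
P(Habitat=desert) = 0.06 + 0.13 + 0.02 + 0.01 = 0.22.
Product: 0.25 × 0.22 = 0.05500.

0.05500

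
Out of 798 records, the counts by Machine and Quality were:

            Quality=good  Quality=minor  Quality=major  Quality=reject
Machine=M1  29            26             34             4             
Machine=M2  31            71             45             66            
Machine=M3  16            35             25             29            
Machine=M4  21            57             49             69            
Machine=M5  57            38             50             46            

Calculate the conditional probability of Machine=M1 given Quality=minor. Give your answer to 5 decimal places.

0.11454

Total with Quality=minor: 26 + 71 + 35 + 57 + 38 = 227.
P(Machine=M1 | Quality=minor) = 26/227 = 0.11454.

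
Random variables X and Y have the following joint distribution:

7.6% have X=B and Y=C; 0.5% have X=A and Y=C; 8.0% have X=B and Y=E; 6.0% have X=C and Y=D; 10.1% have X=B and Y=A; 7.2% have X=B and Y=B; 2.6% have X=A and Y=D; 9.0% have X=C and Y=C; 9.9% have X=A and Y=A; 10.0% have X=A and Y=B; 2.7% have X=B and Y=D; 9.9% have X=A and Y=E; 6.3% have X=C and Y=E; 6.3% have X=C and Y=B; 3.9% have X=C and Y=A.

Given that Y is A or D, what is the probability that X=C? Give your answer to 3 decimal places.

P(Y=A) = 0.099 + 0.101 + 0.039 = 0.239.
P(Y=D) = 0.026 + 0.027 + 0.060 = 0.113.
P(Y ∈ {A, D}) = 0.239 + 0.113 = 0.352; P(X=C, Y ∈ {A, D}) = 0.039 + 0.060 = 0.099.
P(X=C | Y ∈ {A, D}) = 0.099/0.352 = 0.281.

0.281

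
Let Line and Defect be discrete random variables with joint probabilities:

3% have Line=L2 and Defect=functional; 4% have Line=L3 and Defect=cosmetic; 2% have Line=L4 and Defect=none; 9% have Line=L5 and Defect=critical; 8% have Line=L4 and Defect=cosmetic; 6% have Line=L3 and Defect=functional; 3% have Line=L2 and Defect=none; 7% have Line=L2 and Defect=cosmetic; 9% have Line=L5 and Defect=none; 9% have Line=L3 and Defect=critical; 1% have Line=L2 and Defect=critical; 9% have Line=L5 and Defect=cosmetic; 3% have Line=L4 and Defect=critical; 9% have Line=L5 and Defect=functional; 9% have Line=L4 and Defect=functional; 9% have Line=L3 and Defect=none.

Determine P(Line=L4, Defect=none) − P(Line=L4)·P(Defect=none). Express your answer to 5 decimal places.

P(Line=L4) = 0.02 + 0.08 + 0.09 + 0.03 = 0.22.
P(Defect=none) = 0.03 + 0.09 + 0.02 + 0.09 = 0.23.
P(Line=L4, Defect=none) − P(Line=L4)P(Defect=none) = 0.02 − 0.22×0.23 = -0.03060.

-0.03060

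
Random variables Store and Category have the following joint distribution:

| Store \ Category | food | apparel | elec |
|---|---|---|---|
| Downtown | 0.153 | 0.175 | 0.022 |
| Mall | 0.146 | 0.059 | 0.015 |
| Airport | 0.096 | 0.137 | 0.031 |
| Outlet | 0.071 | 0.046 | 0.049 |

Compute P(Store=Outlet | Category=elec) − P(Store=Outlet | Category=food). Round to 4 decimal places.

P(Category=elec) = 0.022 + 0.015 + 0.031 + 0.049 = 0.117; P(Store=Outlet | Category=elec) = 0.049/0.117 = 0.41880.
P(Category=food) = 0.153 + 0.146 + 0.096 + 0.071 = 0.466; P(Store=Outlet | Category=food) = 0.071/0.466 = 0.15236.
Difference = 0.2664.

0.2664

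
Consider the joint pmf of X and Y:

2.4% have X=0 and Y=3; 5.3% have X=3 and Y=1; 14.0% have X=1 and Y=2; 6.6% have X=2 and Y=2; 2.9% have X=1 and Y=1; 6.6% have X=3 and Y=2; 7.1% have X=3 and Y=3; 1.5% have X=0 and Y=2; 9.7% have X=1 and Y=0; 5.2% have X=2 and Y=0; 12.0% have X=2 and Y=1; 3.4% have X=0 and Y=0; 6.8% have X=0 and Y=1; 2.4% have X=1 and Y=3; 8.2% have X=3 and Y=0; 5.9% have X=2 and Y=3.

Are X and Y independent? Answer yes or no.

no

P(X=1) = 0.290 and P(Y=2) = 0.287, so their product is 0.08323, but P(X=1, Y=2) = 0.140. Since these differ, X and Y are not independent.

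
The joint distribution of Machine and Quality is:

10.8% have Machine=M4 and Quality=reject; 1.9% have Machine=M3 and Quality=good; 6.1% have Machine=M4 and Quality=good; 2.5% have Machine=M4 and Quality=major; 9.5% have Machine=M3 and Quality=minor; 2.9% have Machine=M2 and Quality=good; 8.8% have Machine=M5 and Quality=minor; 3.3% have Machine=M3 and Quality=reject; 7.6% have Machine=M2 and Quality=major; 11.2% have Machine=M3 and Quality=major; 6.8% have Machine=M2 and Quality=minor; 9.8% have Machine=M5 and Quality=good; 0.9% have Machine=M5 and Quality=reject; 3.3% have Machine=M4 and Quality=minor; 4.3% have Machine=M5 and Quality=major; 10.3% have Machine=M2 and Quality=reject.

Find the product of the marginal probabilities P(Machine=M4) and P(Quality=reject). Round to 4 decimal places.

0.0574

P(Machine=M4) = 0.061 + 0.033 + 0.025 + 0.108 = 0.227.
P(Quality=reject) = 0.103 + 0.033 + 0.108 + 0.009 = 0.253.
Product: 0.227 × 0.253 = 0.0574.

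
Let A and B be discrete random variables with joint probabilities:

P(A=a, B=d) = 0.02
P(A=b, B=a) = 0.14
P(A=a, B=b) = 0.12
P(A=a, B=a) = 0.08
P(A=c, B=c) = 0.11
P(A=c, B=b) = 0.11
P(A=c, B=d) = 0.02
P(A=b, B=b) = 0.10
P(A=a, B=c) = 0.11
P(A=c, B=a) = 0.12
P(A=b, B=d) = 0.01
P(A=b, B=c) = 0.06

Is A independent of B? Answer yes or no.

no

P(A=b) = 0.31 and P(B=a) = 0.34, so their product is 0.1054, but P(A=b, B=a) = 0.14. Since these differ, A and B are not independent.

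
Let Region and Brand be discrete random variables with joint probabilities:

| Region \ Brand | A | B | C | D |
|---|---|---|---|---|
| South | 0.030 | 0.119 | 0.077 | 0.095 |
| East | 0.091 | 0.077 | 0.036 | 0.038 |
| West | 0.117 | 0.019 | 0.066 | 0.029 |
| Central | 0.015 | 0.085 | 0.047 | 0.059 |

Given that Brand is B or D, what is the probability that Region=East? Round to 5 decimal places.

0.22073

P(Brand=B) = 0.119 + 0.077 + 0.019 + 0.085 = 0.300.
P(Brand=D) = 0.095 + 0.038 + 0.029 + 0.059 = 0.221.
P(Brand ∈ {B, D}) = 0.300 + 0.221 = 0.521; P(Region=East, Brand ∈ {B, D}) = 0.077 + 0.038 = 0.115.
P(Region=East | Brand ∈ {B, D}) = 0.115/0.521 = 0.22073.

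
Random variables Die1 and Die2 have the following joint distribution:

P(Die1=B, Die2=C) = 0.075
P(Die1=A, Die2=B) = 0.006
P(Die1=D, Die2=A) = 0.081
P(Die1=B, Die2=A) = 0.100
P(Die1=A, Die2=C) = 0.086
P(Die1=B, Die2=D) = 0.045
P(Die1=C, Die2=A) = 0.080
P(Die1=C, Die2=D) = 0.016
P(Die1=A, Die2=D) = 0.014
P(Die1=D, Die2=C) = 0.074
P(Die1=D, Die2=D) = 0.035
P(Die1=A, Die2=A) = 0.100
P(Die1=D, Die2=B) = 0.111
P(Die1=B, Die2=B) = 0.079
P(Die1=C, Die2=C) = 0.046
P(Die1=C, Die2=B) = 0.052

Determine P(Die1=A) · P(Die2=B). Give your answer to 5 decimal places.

P(Die1=A) = 0.100 + 0.006 + 0.086 + 0.014 = 0.206.
P(Die2=B) = 0.006 + 0.079 + 0.052 + 0.111 = 0.248.
Product: 0.206 × 0.248 = 0.05109.

0.05109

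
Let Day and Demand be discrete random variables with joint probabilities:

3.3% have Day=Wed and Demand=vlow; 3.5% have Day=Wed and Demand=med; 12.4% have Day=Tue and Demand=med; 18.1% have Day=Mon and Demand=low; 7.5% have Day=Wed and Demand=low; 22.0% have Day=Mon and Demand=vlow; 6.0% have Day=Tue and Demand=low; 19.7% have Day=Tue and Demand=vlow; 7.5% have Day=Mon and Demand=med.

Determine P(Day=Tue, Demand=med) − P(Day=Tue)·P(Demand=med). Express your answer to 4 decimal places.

0.0348

P(Day=Tue) = 0.197 + 0.060 + 0.124 = 0.381.
P(Demand=med) = 0.075 + 0.124 + 0.035 = 0.234.
P(Day=Tue, Demand=med) − P(Day=Tue)P(Demand=med) = 0.124 − 0.381×0.234 = 0.0348.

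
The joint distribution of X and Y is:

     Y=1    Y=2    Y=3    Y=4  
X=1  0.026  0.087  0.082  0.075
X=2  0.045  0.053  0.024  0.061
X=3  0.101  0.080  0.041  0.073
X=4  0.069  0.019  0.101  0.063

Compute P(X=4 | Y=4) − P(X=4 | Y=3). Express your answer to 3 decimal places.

-0.176

P(Y=4) = 0.075 + 0.061 + 0.073 + 0.063 = 0.272; P(X=4 | Y=4) = 0.063/0.272 = 0.2316.
P(Y=3) = 0.082 + 0.024 + 0.041 + 0.101 = 0.248; P(X=4 | Y=3) = 0.101/0.248 = 0.4073.
Difference = -0.176.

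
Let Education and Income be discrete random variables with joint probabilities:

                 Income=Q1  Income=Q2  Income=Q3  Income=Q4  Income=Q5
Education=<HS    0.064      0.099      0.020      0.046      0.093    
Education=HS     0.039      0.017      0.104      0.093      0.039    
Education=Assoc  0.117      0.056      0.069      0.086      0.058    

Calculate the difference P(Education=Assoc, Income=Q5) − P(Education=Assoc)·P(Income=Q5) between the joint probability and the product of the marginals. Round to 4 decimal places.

P(Education=Assoc) = 0.117 + 0.056 + 0.069 + 0.086 + 0.058 = 0.386.
P(Income=Q5) = 0.093 + 0.039 + 0.058 = 0.190.
P(Education=Assoc, Income=Q5) − P(Education=Assoc)P(Income=Q5) = 0.058 − 0.386×0.190 = -0.0153.

-0.0153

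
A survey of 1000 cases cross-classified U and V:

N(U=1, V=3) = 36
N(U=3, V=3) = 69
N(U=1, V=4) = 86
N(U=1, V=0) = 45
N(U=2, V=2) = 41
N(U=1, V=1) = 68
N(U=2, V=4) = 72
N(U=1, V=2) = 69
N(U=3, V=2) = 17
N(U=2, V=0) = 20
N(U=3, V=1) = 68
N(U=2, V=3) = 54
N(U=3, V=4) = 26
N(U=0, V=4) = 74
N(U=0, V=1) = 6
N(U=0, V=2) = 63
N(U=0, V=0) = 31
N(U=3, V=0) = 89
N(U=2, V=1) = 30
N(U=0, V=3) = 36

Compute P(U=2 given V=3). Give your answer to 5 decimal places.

Total with V=3: 36 + 36 + 54 + 69 = 195.
P(U=2 | V=3) = 54/195 = 0.27692.

0.27692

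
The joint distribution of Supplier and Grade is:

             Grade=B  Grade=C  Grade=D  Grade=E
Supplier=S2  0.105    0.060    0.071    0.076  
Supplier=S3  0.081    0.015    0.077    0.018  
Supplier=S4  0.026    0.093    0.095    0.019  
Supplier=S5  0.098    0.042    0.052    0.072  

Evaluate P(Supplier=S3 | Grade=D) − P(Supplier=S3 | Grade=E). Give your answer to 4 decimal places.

0.1637

P(Grade=D) = 0.071 + 0.077 + 0.095 + 0.052 = 0.295; P(Supplier=S3 | Grade=D) = 0.077/0.295 = 0.26102.
P(Grade=E) = 0.076 + 0.018 + 0.019 + 0.072 = 0.185; P(Supplier=S3 | Grade=E) = 0.018/0.185 = 0.09730.
Difference = 0.1637.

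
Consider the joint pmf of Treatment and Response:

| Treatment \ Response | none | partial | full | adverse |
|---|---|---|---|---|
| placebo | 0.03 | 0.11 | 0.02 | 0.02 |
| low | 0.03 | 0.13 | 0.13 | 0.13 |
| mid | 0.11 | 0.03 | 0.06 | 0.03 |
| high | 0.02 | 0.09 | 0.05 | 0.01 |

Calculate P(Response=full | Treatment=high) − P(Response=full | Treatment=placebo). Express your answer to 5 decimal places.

0.18301

P(Treatment=high) = 0.02 + 0.09 + 0.05 + 0.01 = 0.17; P(Response=full | Treatment=high) = 0.05/0.17 = 0.294118.
P(Treatment=placebo) = 0.03 + 0.11 + 0.02 + 0.02 = 0.18; P(Response=full | Treatment=placebo) = 0.02/0.18 = 0.111111.
Difference = 0.18301.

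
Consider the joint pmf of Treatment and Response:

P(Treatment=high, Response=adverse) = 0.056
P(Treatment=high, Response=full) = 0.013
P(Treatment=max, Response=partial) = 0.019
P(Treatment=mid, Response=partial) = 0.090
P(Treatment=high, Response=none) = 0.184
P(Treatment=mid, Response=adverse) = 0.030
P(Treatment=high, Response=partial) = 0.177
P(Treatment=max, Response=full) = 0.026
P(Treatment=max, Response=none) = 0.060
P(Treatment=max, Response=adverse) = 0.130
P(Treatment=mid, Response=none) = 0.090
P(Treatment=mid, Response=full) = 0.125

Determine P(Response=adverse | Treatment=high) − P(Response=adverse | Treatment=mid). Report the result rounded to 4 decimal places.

0.0407

P(Treatment=high) = 0.184 + 0.177 + 0.013 + 0.056 = 0.430; P(Response=adverse | Treatment=high) = 0.056/0.430 = 0.13023.
P(Treatment=mid) = 0.090 + 0.090 + 0.125 + 0.030 = 0.335; P(Response=adverse | Treatment=mid) = 0.030/0.335 = 0.08955.
Difference = 0.0407.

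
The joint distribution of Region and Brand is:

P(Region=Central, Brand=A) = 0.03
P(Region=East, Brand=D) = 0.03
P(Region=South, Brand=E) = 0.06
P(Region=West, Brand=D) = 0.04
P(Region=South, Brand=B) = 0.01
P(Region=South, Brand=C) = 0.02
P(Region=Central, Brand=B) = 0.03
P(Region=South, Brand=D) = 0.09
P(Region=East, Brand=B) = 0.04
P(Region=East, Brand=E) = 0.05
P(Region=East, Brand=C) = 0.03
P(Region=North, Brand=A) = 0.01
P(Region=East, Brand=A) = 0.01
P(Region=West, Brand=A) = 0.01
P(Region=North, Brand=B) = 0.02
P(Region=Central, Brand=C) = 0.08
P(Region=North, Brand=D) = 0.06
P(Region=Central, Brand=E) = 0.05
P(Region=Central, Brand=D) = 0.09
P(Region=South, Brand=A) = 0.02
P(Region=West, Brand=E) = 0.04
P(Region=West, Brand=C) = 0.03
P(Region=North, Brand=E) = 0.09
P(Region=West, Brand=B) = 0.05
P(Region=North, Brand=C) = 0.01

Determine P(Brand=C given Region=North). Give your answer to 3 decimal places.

0.053

P(Region=North) = 0.01 + 0.02 + 0.01 + 0.06 + 0.09 = 0.19.
P(Brand=C | Region=North) = 0.01/0.19 = 0.053.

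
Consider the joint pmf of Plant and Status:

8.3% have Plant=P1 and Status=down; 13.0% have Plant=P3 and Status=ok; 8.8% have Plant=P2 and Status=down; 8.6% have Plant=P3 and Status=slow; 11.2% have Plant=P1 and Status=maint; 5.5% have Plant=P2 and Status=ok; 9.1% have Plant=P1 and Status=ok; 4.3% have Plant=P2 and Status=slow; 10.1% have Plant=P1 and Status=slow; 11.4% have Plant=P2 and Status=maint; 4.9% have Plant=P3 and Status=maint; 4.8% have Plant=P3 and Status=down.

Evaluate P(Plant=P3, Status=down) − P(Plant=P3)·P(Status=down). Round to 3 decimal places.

-0.021

P(Plant=P3) = 0.130 + 0.086 + 0.048 + 0.049 = 0.313.
P(Status=down) = 0.083 + 0.088 + 0.048 = 0.219.
P(Plant=P3, Status=down) − P(Plant=P3)P(Status=down) = 0.048 − 0.313×0.219 = -0.021.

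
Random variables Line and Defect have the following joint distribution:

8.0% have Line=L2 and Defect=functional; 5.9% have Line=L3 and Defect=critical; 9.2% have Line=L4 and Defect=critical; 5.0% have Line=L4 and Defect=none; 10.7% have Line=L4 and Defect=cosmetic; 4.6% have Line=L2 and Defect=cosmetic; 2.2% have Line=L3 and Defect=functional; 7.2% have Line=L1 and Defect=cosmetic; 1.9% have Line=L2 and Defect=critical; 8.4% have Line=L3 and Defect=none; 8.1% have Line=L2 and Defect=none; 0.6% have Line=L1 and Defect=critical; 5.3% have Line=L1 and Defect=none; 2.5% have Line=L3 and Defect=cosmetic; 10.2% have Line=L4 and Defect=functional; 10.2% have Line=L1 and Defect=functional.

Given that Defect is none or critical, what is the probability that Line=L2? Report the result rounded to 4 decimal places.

0.2252

P(Defect=none) = 0.053 + 0.081 + 0.084 + 0.050 = 0.268.
P(Defect=critical) = 0.006 + 0.019 + 0.059 + 0.092 = 0.176.
P(Defect ∈ {none, critical}) = 0.268 + 0.176 = 0.444; P(Line=L2, Defect ∈ {none, critical}) = 0.081 + 0.019 = 0.100.
P(Line=L2 | Defect ∈ {none, critical}) = 0.100/0.444 = 0.2252.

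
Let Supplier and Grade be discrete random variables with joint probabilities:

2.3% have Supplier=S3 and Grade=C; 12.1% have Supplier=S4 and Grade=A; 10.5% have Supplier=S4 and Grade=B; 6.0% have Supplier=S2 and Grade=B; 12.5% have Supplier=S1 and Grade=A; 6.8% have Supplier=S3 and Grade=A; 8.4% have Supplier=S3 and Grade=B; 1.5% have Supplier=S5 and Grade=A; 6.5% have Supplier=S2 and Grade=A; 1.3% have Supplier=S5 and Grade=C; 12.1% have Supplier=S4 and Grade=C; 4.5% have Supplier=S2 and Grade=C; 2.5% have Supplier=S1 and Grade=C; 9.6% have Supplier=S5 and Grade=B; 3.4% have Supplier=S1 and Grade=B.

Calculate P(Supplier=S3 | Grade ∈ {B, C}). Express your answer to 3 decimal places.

0.177

P(Grade=B) = 0.034 + 0.060 + 0.084 + 0.105 + 0.096 = 0.379.
P(Grade=C) = 0.025 + 0.045 + 0.023 + 0.121 + 0.013 = 0.227.
P(Grade ∈ {B, C}) = 0.379 + 0.227 = 0.606; P(Supplier=S3, Grade ∈ {B, C}) = 0.084 + 0.023 = 0.107.
P(Supplier=S3 | Grade ∈ {B, C}) = 0.107/0.606 = 0.177.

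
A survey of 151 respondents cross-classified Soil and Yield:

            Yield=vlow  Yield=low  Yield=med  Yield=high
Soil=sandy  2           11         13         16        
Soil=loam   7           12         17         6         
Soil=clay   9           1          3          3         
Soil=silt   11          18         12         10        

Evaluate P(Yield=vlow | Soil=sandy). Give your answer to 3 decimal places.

Total with Soil=sandy: 2 + 11 + 13 + 16 = 42.
P(Yield=vlow | Soil=sandy) = 2/42 = 0.048.

0.048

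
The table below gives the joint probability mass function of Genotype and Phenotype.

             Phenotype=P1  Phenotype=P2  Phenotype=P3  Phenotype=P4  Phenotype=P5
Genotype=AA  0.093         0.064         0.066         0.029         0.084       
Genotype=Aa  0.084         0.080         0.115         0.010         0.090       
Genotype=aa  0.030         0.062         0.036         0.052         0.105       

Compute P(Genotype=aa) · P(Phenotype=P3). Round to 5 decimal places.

0.06185

P(Genotype=aa) = 0.030 + 0.062 + 0.036 + 0.052 + 0.105 = 0.285.
P(Phenotype=P3) = 0.066 + 0.115 + 0.036 = 0.217.
Product: 0.285 × 0.217 = 0.06185.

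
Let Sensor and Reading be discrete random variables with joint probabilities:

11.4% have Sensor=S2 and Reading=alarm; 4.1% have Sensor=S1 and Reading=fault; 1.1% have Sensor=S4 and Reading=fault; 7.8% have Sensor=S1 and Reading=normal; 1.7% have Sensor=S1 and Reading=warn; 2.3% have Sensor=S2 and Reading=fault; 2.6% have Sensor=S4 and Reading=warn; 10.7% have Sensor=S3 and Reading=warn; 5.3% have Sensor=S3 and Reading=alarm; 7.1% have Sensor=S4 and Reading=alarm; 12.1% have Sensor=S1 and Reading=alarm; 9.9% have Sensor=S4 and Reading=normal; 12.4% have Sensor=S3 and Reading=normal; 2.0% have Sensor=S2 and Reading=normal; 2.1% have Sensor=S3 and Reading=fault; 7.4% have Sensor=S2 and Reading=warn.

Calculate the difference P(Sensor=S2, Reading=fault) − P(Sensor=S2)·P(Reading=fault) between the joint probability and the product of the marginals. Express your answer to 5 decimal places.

0.00082

P(Sensor=S2) = 0.020 + 0.074 + 0.114 + 0.023 = 0.231.
P(Reading=fault) = 0.041 + 0.023 + 0.021 + 0.011 = 0.096.
P(Sensor=S2, Reading=fault) − P(Sensor=S2)P(Reading=fault) = 0.023 − 0.231×0.096 = 0.00082.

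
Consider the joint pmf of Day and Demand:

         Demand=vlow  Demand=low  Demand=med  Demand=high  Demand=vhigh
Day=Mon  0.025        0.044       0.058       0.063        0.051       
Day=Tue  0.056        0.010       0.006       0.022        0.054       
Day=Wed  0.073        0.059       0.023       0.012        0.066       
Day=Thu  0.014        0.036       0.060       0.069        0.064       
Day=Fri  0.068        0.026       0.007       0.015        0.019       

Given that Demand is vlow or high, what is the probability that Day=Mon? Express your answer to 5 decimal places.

P(Demand=vlow) = 0.025 + 0.056 + 0.073 + 0.014 + 0.068 = 0.236.
P(Demand=high) = 0.063 + 0.022 + 0.012 + 0.069 + 0.015 = 0.181.
P(Demand ∈ {vlow, high}) = 0.236 + 0.181 = 0.417; P(Day=Mon, Demand ∈ {vlow, high}) = 0.025 + 0.063 = 0.088.
P(Day=Mon | Demand ∈ {vlow, high}) = 0.088/0.417 = 0.21103.

0.21103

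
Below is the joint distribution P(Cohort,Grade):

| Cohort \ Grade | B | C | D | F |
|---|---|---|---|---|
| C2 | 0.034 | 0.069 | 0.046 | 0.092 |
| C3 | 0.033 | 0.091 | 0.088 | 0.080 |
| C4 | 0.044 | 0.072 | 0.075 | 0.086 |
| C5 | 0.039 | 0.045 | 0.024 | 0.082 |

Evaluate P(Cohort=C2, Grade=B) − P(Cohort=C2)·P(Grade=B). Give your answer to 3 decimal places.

-0.002

P(Cohort=C2) = 0.034 + 0.069 + 0.046 + 0.092 = 0.241.
P(Grade=B) = 0.034 + 0.033 + 0.044 + 0.039 = 0.150.
P(Cohort=C2, Grade=B) − P(Cohort=C2)P(Grade=B) = 0.034 − 0.241×0.150 = -0.002.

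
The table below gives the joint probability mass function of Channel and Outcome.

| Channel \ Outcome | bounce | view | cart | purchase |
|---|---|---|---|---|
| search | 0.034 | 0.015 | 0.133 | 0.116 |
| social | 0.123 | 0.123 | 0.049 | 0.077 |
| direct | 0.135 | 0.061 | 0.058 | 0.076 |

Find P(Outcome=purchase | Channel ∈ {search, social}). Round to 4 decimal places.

P(Channel=search) = 0.034 + 0.015 + 0.133 + 0.116 = 0.298.
P(Channel=social) = 0.123 + 0.123 + 0.049 + 0.077 = 0.372.
P(Channel ∈ {search, social}) = 0.298 + 0.372 = 0.670; P(Outcome=purchase, Channel ∈ {search, social}) = 0.116 + 0.077 = 0.193.
P(Outcome=purchase | Channel ∈ {search, social}) = 0.193/0.670 = 0.2881.

0.2881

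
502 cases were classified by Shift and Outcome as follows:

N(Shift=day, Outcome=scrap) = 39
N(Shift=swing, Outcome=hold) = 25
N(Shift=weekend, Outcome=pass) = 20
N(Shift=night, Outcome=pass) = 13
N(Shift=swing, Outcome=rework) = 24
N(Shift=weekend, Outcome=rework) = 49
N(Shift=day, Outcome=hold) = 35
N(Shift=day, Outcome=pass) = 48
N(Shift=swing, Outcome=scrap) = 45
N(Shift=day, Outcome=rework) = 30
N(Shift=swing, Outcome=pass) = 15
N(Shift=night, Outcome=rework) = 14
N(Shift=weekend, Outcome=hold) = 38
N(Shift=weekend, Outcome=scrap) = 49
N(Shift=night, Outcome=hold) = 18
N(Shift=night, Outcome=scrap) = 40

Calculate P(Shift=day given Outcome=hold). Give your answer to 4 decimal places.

0.3017

Total with Outcome=hold: 35 + 25 + 18 + 38 = 116.
P(Shift=day | Outcome=hold) = 35/116 = 0.3017.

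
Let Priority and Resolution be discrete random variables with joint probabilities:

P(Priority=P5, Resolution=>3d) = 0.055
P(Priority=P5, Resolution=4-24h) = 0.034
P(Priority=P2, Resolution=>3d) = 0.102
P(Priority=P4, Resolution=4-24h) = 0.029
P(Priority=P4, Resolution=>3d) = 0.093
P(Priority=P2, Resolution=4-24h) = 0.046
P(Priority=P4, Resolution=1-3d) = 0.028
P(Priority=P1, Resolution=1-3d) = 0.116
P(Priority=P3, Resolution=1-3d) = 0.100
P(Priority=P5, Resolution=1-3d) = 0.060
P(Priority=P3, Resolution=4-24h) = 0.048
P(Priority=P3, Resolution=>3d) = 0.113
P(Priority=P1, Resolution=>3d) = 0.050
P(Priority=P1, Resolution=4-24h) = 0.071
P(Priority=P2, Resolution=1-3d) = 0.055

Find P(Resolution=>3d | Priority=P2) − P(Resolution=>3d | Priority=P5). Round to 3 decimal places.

0.133

P(Priority=P2) = 0.046 + 0.055 + 0.102 = 0.203; P(Resolution=>3d | Priority=P2) = 0.102/0.203 = 0.5025.
P(Priority=P5) = 0.034 + 0.060 + 0.055 = 0.149; P(Resolution=>3d | Priority=P5) = 0.055/0.149 = 0.3691.
Difference = 0.133.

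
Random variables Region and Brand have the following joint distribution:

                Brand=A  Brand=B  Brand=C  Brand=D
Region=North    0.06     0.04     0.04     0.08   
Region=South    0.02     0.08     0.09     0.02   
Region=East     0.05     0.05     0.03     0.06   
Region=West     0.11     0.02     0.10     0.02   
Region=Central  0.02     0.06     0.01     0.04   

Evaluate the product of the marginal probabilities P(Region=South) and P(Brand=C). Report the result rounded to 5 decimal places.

P(Region=South) = 0.02 + 0.08 + 0.09 + 0.02 = 0.21.
P(Brand=C) = 0.04 + 0.09 + 0.03 + 0.10 + 0.01 = 0.27.
Product: 0.21 × 0.27 = 0.05670.

0.05670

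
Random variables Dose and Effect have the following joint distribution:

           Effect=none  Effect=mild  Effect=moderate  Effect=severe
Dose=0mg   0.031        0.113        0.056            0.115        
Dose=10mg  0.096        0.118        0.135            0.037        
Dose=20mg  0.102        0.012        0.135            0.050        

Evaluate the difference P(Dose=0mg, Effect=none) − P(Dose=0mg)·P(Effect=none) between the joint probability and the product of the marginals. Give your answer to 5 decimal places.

-0.04114

P(Dose=0mg) = 0.031 + 0.113 + 0.056 + 0.115 = 0.315.
P(Effect=none) = 0.031 + 0.096 + 0.102 = 0.229.
P(Dose=0mg, Effect=none) − P(Dose=0mg)P(Effect=none) = 0.031 − 0.315×0.229 = -0.04114.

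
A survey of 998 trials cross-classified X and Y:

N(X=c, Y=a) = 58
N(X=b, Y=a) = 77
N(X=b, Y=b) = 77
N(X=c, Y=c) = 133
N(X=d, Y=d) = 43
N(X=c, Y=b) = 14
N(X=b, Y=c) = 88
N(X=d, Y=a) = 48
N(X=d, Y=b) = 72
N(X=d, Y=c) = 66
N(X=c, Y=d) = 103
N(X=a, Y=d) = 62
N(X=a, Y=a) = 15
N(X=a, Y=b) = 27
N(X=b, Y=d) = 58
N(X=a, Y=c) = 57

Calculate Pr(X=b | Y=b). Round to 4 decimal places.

Total with Y=b: 27 + 77 + 14 + 72 = 190.
P(X=b | Y=b) = 77/190 = 0.4053.

0.4053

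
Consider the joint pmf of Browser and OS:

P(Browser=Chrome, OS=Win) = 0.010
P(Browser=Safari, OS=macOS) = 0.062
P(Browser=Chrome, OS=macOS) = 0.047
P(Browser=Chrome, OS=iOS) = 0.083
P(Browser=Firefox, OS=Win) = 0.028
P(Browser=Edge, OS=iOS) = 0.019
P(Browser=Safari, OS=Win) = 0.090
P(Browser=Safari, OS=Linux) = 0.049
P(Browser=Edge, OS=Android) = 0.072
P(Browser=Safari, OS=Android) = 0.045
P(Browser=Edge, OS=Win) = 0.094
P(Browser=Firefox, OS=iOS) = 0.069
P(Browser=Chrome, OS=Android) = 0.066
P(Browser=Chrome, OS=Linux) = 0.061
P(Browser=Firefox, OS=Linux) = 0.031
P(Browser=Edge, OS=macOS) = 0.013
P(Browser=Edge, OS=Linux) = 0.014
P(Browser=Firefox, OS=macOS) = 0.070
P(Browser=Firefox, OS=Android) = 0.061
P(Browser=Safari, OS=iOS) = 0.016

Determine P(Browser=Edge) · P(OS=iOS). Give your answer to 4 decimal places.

P(Browser=Edge) = 0.094 + 0.013 + 0.014 + 0.019 + 0.072 = 0.212.
P(OS=iOS) = 0.083 + 0.069 + 0.016 + 0.019 = 0.187.
Product: 0.212 × 0.187 = 0.0396.

0.0396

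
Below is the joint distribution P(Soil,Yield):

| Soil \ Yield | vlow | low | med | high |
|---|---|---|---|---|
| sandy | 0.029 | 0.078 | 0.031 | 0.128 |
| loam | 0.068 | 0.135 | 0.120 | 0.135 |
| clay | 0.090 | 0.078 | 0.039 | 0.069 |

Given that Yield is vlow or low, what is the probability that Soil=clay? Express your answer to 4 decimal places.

P(Yield=vlow) = 0.029 + 0.068 + 0.090 = 0.187.
P(Yield=low) = 0.078 + 0.135 + 0.078 = 0.291.
P(Yield ∈ {vlow, low}) = 0.187 + 0.291 = 0.478; P(Soil=clay, Yield ∈ {vlow, low}) = 0.090 + 0.078 = 0.168.
P(Soil=clay | Yield ∈ {vlow, low}) = 0.168/0.478 = 0.3515.

0.3515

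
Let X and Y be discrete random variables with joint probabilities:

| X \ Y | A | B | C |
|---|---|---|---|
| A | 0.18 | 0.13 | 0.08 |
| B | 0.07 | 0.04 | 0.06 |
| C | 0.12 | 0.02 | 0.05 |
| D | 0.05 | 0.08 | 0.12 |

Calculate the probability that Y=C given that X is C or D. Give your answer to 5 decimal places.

0.38636

P(X=C) = 0.12 + 0.02 + 0.05 = 0.19.
P(X=D) = 0.05 + 0.08 + 0.12 = 0.25.
P(X ∈ {C, D}) = 0.19 + 0.25 = 0.44; P(Y=C, X ∈ {C, D}) = 0.05 + 0.12 = 0.17.
P(Y=C | X ∈ {C, D}) = 0.17/0.44 = 0.38636.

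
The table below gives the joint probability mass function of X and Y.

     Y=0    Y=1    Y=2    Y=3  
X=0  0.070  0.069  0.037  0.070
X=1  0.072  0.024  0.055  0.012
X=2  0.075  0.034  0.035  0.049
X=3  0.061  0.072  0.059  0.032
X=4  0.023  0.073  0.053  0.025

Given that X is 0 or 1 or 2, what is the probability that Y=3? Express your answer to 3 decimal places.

0.218

P(X=0) = 0.070 + 0.069 + 0.037 + 0.070 = 0.246.
P(X=1) = 0.072 + 0.024 + 0.055 + 0.012 = 0.163.
P(X=2) = 0.075 + 0.034 + 0.035 + 0.049 = 0.193.
P(X ∈ {0, 1, 2}) = 0.246 + 0.163 + 0.193 = 0.602; P(Y=3, X ∈ {0, 1, 2}) = 0.070 + 0.012 + 0.049 = 0.131.
P(Y=3 | X ∈ {0, 1, 2}) = 0.131/0.602 = 0.218.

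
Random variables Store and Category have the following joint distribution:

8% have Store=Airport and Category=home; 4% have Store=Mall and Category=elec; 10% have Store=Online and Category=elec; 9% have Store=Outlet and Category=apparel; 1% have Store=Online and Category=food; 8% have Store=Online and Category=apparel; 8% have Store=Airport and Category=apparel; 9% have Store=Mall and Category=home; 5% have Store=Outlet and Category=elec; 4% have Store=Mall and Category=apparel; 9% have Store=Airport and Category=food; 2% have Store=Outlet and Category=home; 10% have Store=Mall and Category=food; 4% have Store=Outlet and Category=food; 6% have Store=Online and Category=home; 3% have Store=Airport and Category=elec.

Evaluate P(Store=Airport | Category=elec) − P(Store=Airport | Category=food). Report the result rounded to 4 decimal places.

-0.2386

P(Category=elec) = 0.04 + 0.03 + 0.05 + 0.10 = 0.22; P(Store=Airport | Category=elec) = 0.03/0.22 = 0.13636.
P(Category=food) = 0.10 + 0.09 + 0.04 + 0.01 = 0.24; P(Store=Airport | Category=food) = 0.09/0.24 = 0.37500.
Difference = -0.2386.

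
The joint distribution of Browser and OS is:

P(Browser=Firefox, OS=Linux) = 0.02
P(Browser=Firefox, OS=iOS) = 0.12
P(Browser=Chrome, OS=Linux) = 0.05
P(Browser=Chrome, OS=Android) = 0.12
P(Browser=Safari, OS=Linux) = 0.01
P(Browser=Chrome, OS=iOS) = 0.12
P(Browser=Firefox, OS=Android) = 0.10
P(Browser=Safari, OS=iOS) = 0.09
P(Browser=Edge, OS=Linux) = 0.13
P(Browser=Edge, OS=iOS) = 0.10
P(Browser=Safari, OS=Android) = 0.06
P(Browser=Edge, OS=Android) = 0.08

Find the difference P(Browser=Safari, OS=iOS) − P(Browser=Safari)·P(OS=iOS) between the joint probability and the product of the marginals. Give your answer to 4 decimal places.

P(Browser=Safari) = 0.01 + 0.09 + 0.06 = 0.16.
P(OS=iOS) = 0.12 + 0.12 + 0.09 + 0.10 = 0.43.
P(Browser=Safari, OS=iOS) − P(Browser=Safari)P(OS=iOS) = 0.09 − 0.16×0.43 = 0.0212.

0.0212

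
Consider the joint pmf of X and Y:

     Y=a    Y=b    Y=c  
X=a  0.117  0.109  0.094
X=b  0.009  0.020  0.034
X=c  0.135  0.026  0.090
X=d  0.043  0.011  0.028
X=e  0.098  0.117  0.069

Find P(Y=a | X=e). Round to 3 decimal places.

0.345

P(X=e) = 0.098 + 0.117 + 0.069 = 0.284.
P(Y=a | X=e) = 0.098/0.284 = 0.345.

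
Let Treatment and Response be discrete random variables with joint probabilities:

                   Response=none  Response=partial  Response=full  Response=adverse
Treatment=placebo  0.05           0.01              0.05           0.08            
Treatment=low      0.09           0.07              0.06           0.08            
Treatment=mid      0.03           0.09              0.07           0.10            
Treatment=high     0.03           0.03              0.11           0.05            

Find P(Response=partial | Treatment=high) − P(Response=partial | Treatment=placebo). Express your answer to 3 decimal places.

0.084

P(Treatment=high) = 0.03 + 0.03 + 0.11 + 0.05 = 0.22; P(Response=partial | Treatment=high) = 0.03/0.22 = 0.1364.
P(Treatment=placebo) = 0.05 + 0.01 + 0.05 + 0.08 = 0.19; P(Response=partial | Treatment=placebo) = 0.01/0.19 = 0.0526.
Difference = 0.084.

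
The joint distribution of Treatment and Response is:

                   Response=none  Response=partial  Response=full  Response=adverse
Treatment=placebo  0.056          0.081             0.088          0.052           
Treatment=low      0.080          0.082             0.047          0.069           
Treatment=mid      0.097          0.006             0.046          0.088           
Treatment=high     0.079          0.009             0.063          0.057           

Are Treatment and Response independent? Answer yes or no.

P(Treatment=mid) = 0.237 and P(Response=partial) = 0.178, so their product is 0.04219, but P(Treatment=mid, Response=partial) = 0.006. Since these differ, Treatment and Response are not independent.

no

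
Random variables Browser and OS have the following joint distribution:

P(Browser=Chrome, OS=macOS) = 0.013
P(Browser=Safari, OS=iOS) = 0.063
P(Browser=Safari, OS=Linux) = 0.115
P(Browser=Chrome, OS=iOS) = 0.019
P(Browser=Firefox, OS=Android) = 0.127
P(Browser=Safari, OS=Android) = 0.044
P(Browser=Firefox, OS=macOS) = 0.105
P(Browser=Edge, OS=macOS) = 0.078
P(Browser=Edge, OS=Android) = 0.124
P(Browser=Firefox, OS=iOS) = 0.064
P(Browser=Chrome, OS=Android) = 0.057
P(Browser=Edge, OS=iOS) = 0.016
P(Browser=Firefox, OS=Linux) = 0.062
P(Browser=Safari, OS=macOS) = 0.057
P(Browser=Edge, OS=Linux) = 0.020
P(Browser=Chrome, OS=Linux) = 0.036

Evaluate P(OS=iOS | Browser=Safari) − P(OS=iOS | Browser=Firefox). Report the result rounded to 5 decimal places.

P(Browser=Safari) = 0.057 + 0.115 + 0.063 + 0.044 = 0.279; P(OS=iOS | Browser=Safari) = 0.063/0.279 = 0.225806.
P(Browser=Firefox) = 0.105 + 0.062 + 0.064 + 0.127 = 0.358; P(OS=iOS | Browser=Firefox) = 0.064/0.358 = 0.178771.
Difference = 0.04704.

0.04704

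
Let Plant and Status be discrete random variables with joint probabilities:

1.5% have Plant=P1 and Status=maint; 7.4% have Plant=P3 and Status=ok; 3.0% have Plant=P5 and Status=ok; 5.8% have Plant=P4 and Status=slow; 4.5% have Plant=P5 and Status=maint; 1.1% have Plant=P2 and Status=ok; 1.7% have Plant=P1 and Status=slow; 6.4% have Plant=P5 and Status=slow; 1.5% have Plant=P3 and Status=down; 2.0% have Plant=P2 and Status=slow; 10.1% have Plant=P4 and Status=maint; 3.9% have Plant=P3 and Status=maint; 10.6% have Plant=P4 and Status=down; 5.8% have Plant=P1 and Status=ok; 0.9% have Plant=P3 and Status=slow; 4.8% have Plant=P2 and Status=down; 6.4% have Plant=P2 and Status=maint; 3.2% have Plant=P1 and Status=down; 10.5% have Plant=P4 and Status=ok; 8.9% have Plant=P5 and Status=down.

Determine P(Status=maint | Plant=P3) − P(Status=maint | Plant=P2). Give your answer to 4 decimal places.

P(Plant=P3) = 0.074 + 0.009 + 0.015 + 0.039 = 0.137; P(Status=maint | Plant=P3) = 0.039/0.137 = 0.28467.
P(Plant=P2) = 0.011 + 0.020 + 0.048 + 0.064 = 0.143; P(Status=maint | Plant=P2) = 0.064/0.143 = 0.44755.
Difference = -0.1629.

-0.1629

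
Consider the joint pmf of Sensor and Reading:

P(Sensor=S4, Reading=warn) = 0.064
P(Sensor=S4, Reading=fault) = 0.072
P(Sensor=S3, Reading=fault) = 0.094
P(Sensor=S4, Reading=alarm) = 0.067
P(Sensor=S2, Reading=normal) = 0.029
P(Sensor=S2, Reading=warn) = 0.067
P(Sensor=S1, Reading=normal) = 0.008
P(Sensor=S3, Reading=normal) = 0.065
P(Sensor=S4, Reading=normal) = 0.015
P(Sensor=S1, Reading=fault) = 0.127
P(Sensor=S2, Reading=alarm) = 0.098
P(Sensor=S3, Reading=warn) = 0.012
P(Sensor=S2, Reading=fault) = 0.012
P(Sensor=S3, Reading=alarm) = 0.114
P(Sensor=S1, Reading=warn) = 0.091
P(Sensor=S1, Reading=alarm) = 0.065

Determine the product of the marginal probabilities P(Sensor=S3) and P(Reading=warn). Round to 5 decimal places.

0.06669

P(Sensor=S3) = 0.065 + 0.012 + 0.114 + 0.094 = 0.285.
P(Reading=warn) = 0.091 + 0.067 + 0.012 + 0.064 = 0.234.
Product: 0.285 × 0.234 = 0.06669.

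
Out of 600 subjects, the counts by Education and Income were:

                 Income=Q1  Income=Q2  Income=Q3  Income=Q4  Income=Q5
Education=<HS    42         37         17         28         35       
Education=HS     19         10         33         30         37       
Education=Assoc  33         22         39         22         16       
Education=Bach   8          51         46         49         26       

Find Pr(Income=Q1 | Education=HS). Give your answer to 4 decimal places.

0.1473

Total with Education=HS: 19 + 10 + 33 + 30 + 37 = 129.
P(Income=Q1 | Education=HS) = 19/129 = 0.1473.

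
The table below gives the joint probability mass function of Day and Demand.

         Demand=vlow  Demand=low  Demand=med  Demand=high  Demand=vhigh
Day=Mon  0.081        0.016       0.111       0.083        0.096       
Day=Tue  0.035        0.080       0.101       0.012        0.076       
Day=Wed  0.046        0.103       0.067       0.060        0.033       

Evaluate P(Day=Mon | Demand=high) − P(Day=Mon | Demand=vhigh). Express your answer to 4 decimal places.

0.0672

P(Demand=high) = 0.083 + 0.012 + 0.060 = 0.155; P(Day=Mon | Demand=high) = 0.083/0.155 = 0.53548.
P(Demand=vhigh) = 0.096 + 0.076 + 0.033 = 0.205; P(Day=Mon | Demand=vhigh) = 0.096/0.205 = 0.46829.
Difference = 0.0672.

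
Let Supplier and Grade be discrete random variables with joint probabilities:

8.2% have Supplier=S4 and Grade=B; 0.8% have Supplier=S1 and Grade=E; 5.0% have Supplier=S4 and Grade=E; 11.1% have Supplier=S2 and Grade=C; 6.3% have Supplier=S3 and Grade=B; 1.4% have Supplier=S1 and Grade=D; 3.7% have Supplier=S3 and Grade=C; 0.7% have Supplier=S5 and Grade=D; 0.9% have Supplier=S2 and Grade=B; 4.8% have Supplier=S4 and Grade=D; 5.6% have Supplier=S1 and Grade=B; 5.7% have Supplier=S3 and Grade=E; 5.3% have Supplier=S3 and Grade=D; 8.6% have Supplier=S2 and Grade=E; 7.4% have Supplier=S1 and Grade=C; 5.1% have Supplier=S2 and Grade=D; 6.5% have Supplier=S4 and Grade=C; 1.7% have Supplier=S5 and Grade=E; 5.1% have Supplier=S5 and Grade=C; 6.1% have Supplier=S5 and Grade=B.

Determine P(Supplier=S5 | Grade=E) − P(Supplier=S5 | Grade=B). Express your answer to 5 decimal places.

P(Grade=E) = 0.008 + 0.086 + 0.057 + 0.050 + 0.017 = 0.218; P(Supplier=S5 | Grade=E) = 0.017/0.218 = 0.077982.
P(Grade=B) = 0.056 + 0.009 + 0.063 + 0.082 + 0.061 = 0.271; P(Supplier=S5 | Grade=B) = 0.061/0.271 = 0.225092.
Difference = -0.14711.

-0.14711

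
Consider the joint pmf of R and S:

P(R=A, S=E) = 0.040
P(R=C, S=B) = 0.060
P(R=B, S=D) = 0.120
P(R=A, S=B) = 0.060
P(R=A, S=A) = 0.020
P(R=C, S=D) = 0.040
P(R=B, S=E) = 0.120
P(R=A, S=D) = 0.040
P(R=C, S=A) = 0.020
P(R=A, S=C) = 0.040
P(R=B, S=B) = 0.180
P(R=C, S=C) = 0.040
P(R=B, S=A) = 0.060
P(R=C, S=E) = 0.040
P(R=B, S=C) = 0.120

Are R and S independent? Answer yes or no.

Every cell satisfies P(R,S) = P(R)·P(S). For instance P(R=C) = 0.200, P(S=A) = 0.100, and 0.200×0.100 = 0.020 matches the joint entry. So R and S are independent.

yes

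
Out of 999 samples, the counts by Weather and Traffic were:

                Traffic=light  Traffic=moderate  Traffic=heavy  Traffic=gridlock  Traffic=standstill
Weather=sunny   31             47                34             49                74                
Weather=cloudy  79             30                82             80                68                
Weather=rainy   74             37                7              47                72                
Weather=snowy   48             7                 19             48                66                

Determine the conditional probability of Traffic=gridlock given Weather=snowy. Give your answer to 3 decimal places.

0.255

Total with Weather=snowy: 48 + 7 + 19 + 48 + 66 = 188.
P(Traffic=gridlock | Weather=snowy) = 48/188 = 0.255.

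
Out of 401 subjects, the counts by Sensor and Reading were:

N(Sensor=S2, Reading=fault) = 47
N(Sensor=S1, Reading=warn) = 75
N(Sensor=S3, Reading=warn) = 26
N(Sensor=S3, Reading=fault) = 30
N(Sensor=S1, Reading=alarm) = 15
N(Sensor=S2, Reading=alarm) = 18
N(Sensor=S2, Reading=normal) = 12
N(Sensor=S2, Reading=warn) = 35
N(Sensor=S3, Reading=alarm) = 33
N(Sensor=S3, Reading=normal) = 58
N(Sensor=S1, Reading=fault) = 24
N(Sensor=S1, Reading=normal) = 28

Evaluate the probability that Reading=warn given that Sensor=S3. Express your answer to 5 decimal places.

Total with Sensor=S3: 58 + 26 + 33 + 30 = 147.
P(Reading=warn | Sensor=S3) = 26/147 = 0.17687.

0.17687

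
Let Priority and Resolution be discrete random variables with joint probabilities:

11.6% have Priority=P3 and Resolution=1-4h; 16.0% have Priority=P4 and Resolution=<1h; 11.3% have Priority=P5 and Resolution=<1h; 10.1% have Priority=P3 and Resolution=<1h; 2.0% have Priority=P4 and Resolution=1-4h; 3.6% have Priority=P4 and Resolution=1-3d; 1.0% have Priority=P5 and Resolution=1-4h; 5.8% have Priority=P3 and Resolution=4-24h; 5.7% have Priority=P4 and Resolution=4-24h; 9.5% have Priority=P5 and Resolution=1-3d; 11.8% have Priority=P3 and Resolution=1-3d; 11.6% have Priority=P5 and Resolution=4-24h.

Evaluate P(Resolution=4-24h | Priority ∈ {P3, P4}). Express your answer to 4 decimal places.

0.1727

P(Priority=P3) = 0.101 + 0.116 + 0.058 + 0.118 = 0.393.
P(Priority=P4) = 0.160 + 0.020 + 0.057 + 0.036 = 0.273.
P(Priority ∈ {P3, P4}) = 0.393 + 0.273 = 0.666; P(Resolution=4-24h, Priority ∈ {P3, P4}) = 0.058 + 0.057 = 0.115.
P(Resolution=4-24h | Priority ∈ {P3, P4}) = 0.115/0.666 = 0.1727.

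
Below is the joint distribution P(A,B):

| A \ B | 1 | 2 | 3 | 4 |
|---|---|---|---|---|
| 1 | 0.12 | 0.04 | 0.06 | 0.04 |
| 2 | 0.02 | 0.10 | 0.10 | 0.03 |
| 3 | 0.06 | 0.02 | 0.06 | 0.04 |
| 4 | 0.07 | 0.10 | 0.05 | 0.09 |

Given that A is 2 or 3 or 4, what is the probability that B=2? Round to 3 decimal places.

P(A=2) = 0.02 + 0.10 + 0.10 + 0.03 = 0.25.
P(A=3) = 0.06 + 0.02 + 0.06 + 0.04 = 0.18.
P(A=4) = 0.07 + 0.10 + 0.05 + 0.09 = 0.31.
P(A ∈ {2, 3, 4}) = 0.25 + 0.18 + 0.31 = 0.74; P(B=2, A ∈ {2, 3, 4}) = 0.10 + 0.02 + 0.10 = 0.22.
P(B=2 | A ∈ {2, 3, 4}) = 0.22/0.74 = 0.297.

0.297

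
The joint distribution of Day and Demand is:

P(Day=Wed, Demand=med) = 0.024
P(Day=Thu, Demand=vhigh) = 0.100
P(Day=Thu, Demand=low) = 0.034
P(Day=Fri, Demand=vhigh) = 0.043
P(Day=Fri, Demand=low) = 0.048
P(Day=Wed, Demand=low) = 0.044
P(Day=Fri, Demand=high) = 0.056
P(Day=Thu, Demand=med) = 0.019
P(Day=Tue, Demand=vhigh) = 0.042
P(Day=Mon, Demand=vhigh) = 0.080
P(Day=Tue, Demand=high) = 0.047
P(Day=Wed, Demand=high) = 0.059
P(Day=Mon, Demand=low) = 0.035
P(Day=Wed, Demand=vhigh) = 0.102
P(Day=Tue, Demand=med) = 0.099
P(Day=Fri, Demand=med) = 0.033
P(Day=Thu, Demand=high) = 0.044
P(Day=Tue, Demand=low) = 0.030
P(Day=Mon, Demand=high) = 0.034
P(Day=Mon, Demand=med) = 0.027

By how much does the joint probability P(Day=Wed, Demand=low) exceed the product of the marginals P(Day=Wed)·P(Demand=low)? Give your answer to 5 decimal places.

P(Day=Wed) = 0.044 + 0.024 + 0.059 + 0.102 = 0.229.
P(Demand=low) = 0.035 + 0.030 + 0.044 + 0.034 + 0.048 = 0.191.
P(Day=Wed, Demand=low) − P(Day=Wed)P(Demand=low) = 0.044 − 0.229×0.191 = 0.00026.

0.00026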